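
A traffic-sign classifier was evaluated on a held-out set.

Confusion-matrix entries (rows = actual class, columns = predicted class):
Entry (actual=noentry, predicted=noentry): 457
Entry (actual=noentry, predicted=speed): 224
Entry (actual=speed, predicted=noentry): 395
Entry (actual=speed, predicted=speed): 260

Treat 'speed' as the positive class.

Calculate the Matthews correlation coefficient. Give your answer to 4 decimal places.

0.0707

MCC = (TP·TN − FP·FN) / √((TP+FP)(TP+FN)(TN+FP)(TN+FN))
Numerator = 260·457 − 224·395 = 30340
Denominator = √(484·655·681·852) = √183938808240 = 428880.8788
MCC = 30340 / 428880.8788 = 0.0707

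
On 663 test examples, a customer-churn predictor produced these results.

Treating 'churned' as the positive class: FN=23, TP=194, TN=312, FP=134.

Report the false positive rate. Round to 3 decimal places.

FPR = FP/(FP+TN) = 134/(134+312) = 0.300

0.300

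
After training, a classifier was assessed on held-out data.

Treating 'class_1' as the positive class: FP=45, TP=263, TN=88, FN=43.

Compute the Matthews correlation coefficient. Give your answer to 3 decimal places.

MCC = (TP·TN − FP·FN) / √((TP+FP)(TP+FN)(TN+FP)(TN+FN))
Numerator = 263·88 − 45·43 = 21209
Denominator = √(308·306·133·131) = √1642082904 = 40522.6221
MCC = 21209 / 40522.6221 = 0.523

0.523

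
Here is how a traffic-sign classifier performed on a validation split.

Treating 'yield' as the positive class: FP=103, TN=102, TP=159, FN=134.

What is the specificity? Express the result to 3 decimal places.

Specificity = TN/(TN+FP) = 102/(102+103) = 0.498

0.498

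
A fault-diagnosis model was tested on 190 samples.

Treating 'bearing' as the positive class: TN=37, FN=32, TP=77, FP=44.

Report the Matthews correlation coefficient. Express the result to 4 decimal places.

MCC = (TP·TN − FP·FN) / √((TP+FP)(TP+FN)(TN+FP)(TN+FN))
Numerator = 77·37 − 44·32 = 1441
Denominator = √(121·109·81·69) = √73713321 = 8585.6462
MCC = 1441 / 8585.6462 = 0.1678

0.1678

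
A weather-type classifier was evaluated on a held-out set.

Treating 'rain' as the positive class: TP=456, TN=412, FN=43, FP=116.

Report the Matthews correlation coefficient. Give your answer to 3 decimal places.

MCC = (TP·TN − FP·FN) / √((TP+FP)(TP+FN)(TN+FP)(TN+FN))
Numerator = 456·412 − 116·43 = 182884
Denominator = √(572·499·528·455) = √68571222720 = 261861.0752
MCC = 182884 / 261861.0752 = 0.698

0.698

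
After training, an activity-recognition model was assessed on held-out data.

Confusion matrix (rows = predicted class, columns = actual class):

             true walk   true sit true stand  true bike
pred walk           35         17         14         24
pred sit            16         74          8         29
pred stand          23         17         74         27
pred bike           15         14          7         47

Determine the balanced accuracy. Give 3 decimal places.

0.522

Balanced accuracy = mean of per-class recall.
  walk: recall = 35/89 = 0.3933
  sit: recall = 74/122 = 0.6066
  stand: recall = 74/103 = 0.7184
  bike: recall = 47/127 = 0.3701
Mean = (0.3933 + 0.6066 + 0.7184 + 0.3701) / 4 = 0.522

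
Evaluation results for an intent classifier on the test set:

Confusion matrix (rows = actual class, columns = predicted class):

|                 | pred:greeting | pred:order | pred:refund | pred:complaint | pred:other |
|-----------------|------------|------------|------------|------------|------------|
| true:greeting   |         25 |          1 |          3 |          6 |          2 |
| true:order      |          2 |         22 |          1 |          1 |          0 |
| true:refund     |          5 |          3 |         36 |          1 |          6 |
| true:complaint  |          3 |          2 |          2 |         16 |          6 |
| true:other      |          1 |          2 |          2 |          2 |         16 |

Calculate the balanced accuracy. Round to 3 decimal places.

Balanced accuracy = mean of per-class recall.
  greeting: recall = 25/37 = 0.6757
  order: recall = 22/26 = 0.8462
  refund: recall = 36/51 = 0.7059
  complaint: recall = 16/29 = 0.5517
  other: recall = 16/23 = 0.6957
Mean = (0.6757 + 0.8462 + 0.7059 + 0.5517 + 0.6957) / 5 = 0.695

0.695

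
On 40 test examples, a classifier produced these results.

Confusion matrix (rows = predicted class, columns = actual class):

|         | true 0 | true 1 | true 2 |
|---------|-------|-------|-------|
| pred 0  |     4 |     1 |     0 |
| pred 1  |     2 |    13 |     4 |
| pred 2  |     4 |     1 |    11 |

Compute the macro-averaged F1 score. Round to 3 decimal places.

0.669

Per-class F1 score (2·TP/(2·TP+FP+FN)):
  0: TP=4, FP=1+0=1, FN=2+4=6 → 8/15 = 0.5333
  1: TP=13, FP=2+4=6, FN=1+1=2 → 26/34 = 0.7647
  2: TP=11, FP=4+1=5, FN=0+4=4 → 22/31 = 0.7097
Macro-F1 score = mean = (0.5333 + 0.7647 + 0.7097) / 3 = 0.669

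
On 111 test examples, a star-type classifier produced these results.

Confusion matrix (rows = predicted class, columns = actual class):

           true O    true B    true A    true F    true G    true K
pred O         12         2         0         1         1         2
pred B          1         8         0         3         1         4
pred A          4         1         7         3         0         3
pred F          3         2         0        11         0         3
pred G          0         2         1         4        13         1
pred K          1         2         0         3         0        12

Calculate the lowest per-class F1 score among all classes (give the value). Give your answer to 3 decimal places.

0.471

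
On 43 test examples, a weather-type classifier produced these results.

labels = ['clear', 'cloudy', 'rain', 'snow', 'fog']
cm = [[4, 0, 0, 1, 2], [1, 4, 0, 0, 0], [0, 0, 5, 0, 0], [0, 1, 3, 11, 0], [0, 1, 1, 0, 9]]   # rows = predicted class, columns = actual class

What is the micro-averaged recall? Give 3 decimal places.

Micro-averaging pools counts across classes: ΣTP=33, ΣFP=10, ΣFN=10.
Micro-recall = TP/(TP+FN) on pooled counts = 0.767 (equals overall accuracy in single-label multiclass).

0.767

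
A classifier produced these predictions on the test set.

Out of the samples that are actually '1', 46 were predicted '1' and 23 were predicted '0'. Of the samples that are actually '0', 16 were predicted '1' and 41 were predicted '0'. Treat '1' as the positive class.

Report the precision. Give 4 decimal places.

0.7419

Precision = TP/(TP+FP) = 46/(46+16) = 46/62 = 0.7419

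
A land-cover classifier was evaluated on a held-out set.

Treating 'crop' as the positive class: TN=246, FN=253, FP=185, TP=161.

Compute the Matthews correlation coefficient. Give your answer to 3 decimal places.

MCC = (TP·TN − FP·FN) / √((TP+FP)(TP+FN)(TN+FP)(TN+FN))
Numerator = 161·246 − 185·253 = -7199
Denominator = √(346·414·431·499) = √30807343836 = 175520.2092
MCC = -7199 / 175520.2092 = -0.041

-0.041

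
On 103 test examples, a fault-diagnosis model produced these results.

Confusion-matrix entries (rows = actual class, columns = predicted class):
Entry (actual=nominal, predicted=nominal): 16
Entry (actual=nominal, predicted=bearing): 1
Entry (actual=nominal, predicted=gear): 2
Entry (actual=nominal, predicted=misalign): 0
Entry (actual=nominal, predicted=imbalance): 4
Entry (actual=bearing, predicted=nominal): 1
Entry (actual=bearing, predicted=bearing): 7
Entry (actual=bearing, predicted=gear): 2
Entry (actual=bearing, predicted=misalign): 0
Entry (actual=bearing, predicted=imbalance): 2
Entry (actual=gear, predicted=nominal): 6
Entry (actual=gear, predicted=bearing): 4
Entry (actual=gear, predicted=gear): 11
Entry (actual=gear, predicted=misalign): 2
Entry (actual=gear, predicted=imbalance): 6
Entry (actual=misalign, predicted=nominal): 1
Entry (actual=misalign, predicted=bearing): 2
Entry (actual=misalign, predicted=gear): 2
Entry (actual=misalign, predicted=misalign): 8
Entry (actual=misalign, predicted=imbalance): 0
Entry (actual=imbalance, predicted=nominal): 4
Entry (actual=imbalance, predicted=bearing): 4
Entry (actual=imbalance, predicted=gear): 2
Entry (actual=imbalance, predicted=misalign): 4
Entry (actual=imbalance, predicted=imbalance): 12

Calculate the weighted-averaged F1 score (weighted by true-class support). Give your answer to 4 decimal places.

0.5195

Per-class F1 score (2·TP/(2·TP+FP+FN)):
  nominal: TP=16, FP=1+6+1+4=12, FN=1+2+0+4=7 → 32/51 = 0.62745
  bearing: TP=7, FP=1+4+2+4=11, FN=1+2+0+2=5 → 14/30 = 0.46667
  gear: TP=11, FP=2+2+2+2=8, FN=6+4+2+6=18 → 22/48 = 0.45833
  misalign: TP=8, FP=0+0+2+4=6, FN=1+2+2+0=5 → 16/27 = 0.59259
  imbalance: TP=12, FP=4+2+6+0=12, FN=4+4+2+4=14 → 24/50 = 0.48000
Weighted-F1 score = Σ (supportᵢ/N)·F1 scoreᵢ with N=103: (23/103)·0.62745 + (12/103)·0.46667 + (29/103)·0.45833 + (13/103)·0.59259 + (26/103)·0.48000 = 0.5195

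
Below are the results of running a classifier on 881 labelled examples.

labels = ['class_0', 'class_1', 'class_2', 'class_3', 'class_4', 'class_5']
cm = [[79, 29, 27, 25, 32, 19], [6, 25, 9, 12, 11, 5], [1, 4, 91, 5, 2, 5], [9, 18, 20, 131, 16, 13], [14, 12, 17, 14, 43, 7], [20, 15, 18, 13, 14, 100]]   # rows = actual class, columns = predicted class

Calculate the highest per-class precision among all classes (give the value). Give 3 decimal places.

0.671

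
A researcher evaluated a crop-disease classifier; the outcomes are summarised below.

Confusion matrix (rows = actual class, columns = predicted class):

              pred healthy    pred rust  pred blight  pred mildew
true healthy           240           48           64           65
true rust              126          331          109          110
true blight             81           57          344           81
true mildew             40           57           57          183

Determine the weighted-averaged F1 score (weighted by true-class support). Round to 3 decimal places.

0.554

Per-class F1 score (2·TP/(2·TP+FP+FN)):
  healthy: TP=240, FP=126+81+40=247, FN=48+64+65=177 → 480/904 = 0.5310
  rust: TP=331, FP=48+57+57=162, FN=126+109+110=345 → 662/1169 = 0.5663
  blight: TP=344, FP=64+109+57=230, FN=81+57+81=219 → 688/1137 = 0.6051
  mildew: TP=183, FP=65+110+81=256, FN=40+57+57=154 → 366/776 = 0.4716
Weighted-F1 score = Σ (supportᵢ/N)·F1 scoreᵢ with N=1993: (417/1993)·0.5310 + (676/1993)·0.5663 + (563/1993)·0.6051 + (337/1993)·0.4716 = 0.554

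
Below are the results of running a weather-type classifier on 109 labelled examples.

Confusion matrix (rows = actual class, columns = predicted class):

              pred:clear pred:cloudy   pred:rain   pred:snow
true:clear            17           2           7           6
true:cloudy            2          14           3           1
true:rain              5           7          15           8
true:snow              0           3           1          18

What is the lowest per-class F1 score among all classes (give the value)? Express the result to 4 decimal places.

Per-class F1 score (2·TP/(2·TP+FP+FN)):
  clear: TP=17, FP=2+5+0=7, FN=2+7+6=15 → 34/56 = 0.60714
  cloudy: TP=14, FP=2+7+3=12, FN=2+3+1=6 → 28/46 = 0.60870
  rain: TP=15, FP=7+3+1=11, FN=5+7+8=20 → 30/61 = 0.49180
  snow: TP=18, FP=6+1+8=15, FN=0+3+1=4 → 36/55 = 0.65455
Lowest is class 'rain' with F1 score = 0.4918.

0.4918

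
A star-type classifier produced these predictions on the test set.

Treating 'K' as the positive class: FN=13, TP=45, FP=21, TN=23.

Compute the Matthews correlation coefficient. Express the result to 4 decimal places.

MCC = (TP·TN − FP·FN) / √((TP+FP)(TP+FN)(TN+FP)(TN+FN))
Numerator = 45·23 − 21·13 = 762
Denominator = √(66·58·44·36) = √6063552 = 2462.4281
MCC = 762 / 2462.4281 = 0.3095

0.3095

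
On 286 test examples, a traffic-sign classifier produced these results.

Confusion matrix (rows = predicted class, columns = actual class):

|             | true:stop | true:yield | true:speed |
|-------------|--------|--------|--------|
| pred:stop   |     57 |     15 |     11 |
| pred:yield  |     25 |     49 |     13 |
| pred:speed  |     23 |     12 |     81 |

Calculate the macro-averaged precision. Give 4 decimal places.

0.6494

Per-class precision (TP/(TP+FP)):
  stop: TP=57, FP=15+11=26 → 57/83 = 0.68675
  yield: TP=49, FP=25+13=38 → 49/87 = 0.56322
  speed: TP=81, FP=23+12=35 → 81/116 = 0.69828
Macro-precision = mean = (0.68675 + 0.56322 + 0.69828) / 3 = 0.6494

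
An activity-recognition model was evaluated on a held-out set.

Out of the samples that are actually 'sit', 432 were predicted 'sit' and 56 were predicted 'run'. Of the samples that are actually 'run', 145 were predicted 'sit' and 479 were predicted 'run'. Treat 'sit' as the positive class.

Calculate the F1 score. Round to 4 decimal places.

0.8113

Precision = TP/(TP+FP) = 432/577 = 0.7487
Recall = TP/(TP+FN) = 432/488 = 0.8852
F1 = 2·TP/(2·TP+FP+FN) = 864/1065 = 0.8113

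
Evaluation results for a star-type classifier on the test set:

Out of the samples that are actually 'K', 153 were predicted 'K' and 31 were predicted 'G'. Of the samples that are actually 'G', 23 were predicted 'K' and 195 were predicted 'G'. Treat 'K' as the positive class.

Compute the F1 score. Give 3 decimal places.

Precision = TP/(TP+FP) = 153/176 = 0.8693
Recall = TP/(TP+FN) = 153/184 = 0.8315
F1 = 2·TP/(2·TP+FP+FN) = 306/360 = 0.850

0.850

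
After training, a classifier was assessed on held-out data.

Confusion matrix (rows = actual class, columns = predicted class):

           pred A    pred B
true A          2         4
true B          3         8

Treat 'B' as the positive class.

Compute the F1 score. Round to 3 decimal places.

Precision = TP/(TP+FP) = 8/12 = 0.6667
Recall = TP/(TP+FN) = 8/11 = 0.7273
F1 = 2·TP/(2·TP+FP+FN) = 16/23 = 0.696

0.696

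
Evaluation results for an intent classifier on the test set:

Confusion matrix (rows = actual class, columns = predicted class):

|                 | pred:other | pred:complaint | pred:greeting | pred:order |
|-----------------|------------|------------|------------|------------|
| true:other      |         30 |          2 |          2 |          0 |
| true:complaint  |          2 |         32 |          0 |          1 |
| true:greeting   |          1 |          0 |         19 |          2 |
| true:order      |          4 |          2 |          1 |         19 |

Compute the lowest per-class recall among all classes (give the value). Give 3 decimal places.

Per-class recall (TP/(TP+FN)):
  other: TP=30, FN=2+2+0=4 → 30/34 = 0.8824
  complaint: TP=32, FN=2+0+1=3 → 32/35 = 0.9143
  greeting: TP=19, FN=1+0+2=3 → 19/22 = 0.8636
  order: TP=19, FN=4+2+1=7 → 19/26 = 0.7308
Lowest is class 'order' with recall = 0.731.

0.731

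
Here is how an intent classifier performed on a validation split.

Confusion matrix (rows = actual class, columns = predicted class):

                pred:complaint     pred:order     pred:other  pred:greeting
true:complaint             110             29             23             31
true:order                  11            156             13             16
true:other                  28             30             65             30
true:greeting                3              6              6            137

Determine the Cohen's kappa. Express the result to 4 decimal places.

Observed agreement pₒ = trace/N = 468/694 = 0.67435
Expected agreement pₑ = Σ (rowᵢ·colᵢ)/N² = (193·152 + 196·221 + 153·107 + 152·214)/694² = 0.25237
κ = (pₒ − pₑ)/(1 − pₑ) = (0.67435 − 0.25237)/(1 − 0.25237) = 0.5644

0.5644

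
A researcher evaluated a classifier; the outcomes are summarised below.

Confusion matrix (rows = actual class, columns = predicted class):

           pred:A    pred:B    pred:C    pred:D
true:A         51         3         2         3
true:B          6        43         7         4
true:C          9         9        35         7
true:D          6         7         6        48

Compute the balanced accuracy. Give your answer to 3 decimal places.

Balanced accuracy = mean of per-class recall.
  A: recall = 51/59 = 0.8644
  B: recall = 43/60 = 0.7167
  C: recall = 35/60 = 0.5833
  D: recall = 48/67 = 0.7164
Mean = (0.8644 + 0.7167 + 0.5833 + 0.7164) / 4 = 0.720

0.720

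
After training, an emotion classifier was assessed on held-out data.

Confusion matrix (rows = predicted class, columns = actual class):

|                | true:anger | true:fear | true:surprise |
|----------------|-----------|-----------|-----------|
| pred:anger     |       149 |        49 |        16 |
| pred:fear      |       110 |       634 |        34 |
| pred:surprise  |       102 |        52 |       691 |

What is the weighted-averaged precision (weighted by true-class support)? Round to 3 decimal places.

Per-class precision (TP/(TP+FP)):
  anger: TP=149, FP=49+16=65 → 149/214 = 0.6963
  fear: TP=634, FP=110+34=144 → 634/778 = 0.8149
  surprise: TP=691, FP=102+52=154 → 691/845 = 0.8178
Weighted-precision = Σ (supportᵢ/N)·precisionᵢ with N=1837: (361/1837)·0.6963 + (735/1837)·0.8149 + (741/1837)·0.8178 = 0.793

0.793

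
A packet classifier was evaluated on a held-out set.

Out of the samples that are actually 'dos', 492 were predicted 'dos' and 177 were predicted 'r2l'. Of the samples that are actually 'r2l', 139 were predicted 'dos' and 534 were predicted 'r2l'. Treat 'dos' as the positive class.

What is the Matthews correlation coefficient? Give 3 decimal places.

MCC = (TP·TN − FP·FN) / √((TP+FP)(TP+FN)(TN+FP)(TN+FN))
Numerator = 492·534 − 139·177 = 238125
Denominator = √(631·669·673·711) = √201994777917 = 449438.2916
MCC = 238125 / 449438.2916 = 0.530

0.530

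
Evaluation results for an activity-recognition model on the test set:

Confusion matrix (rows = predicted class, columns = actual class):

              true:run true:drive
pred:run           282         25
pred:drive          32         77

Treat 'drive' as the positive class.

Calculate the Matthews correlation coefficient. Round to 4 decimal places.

MCC = (TP·TN − FP·FN) / √((TP+FP)(TP+FN)(TN+FP)(TN+FN))
Numerator = 77·282 − 32·25 = 20914
Denominator = √(109·102·314·307) = √1071752964 = 32737.6383
MCC = 20914 / 32737.6383 = 0.6388

0.6388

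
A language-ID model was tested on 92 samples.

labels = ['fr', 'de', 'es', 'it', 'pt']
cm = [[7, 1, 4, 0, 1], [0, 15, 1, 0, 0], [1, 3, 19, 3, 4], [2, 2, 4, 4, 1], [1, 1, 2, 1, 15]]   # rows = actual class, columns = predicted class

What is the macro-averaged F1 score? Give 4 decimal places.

0.6238

Per-class F1 score (2·TP/(2·TP+FP+FN)):
  fr: TP=7, FP=0+1+2+1=4, FN=1+4+0+1=6 → 14/24 = 0.58333
  de: TP=15, FP=1+3+2+1=7, FN=0+1+0+0=1 → 30/38 = 0.78947
  es: TP=19, FP=4+1+4+2=11, FN=1+3+3+4=11 → 38/60 = 0.63333
  it: TP=4, FP=0+0+3+1=4, FN=2+2+4+1=9 → 8/21 = 0.38095
  pt: TP=15, FP=1+0+4+1=6, FN=1+1+2+1=5 → 30/41 = 0.73171
Macro-F1 score = mean = (0.58333 + 0.78947 + 0.63333 + 0.38095 + 0.73171) / 5 = 0.6238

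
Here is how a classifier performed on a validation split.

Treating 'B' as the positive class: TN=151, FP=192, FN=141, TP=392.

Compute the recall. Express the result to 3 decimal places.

Recall = TP/(TP+FN) = 392/(392+141) = 392/533 = 0.735

0.735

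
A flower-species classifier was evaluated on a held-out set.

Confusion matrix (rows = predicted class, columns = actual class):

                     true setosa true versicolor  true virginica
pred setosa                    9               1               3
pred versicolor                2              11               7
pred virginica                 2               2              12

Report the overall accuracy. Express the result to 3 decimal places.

Accuracy = trace / total = (9+11+12=32) / 49 = 32/49 = 0.653

0.653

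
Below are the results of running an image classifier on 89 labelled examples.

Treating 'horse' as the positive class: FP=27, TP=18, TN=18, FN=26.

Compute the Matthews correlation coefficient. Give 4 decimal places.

-0.1909

MCC = (TP·TN − FP·FN) / √((TP+FP)(TP+FN)(TN+FP)(TN+FN))
Numerator = 18·18 − 27·26 = -378
Denominator = √(45·44·45·44) = √3920400 = 1980.0000
MCC = -378 / 1980.0000 = -0.1909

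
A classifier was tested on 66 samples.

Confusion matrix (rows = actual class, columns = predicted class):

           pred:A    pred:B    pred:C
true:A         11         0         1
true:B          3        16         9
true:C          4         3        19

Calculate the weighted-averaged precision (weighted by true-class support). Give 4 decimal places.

Per-class precision (TP/(TP+FP)):
  A: TP=11, FP=3+4=7 → 11/18 = 0.61111
  B: TP=16, FP=0+3=3 → 16/19 = 0.84211
  C: TP=19, FP=1+9=10 → 19/29 = 0.65517
Weighted-precision = Σ (supportᵢ/N)·precisionᵢ with N=66: (12/66)·0.61111 + (28/66)·0.84211 + (26/66)·0.65517 = 0.7265

0.7265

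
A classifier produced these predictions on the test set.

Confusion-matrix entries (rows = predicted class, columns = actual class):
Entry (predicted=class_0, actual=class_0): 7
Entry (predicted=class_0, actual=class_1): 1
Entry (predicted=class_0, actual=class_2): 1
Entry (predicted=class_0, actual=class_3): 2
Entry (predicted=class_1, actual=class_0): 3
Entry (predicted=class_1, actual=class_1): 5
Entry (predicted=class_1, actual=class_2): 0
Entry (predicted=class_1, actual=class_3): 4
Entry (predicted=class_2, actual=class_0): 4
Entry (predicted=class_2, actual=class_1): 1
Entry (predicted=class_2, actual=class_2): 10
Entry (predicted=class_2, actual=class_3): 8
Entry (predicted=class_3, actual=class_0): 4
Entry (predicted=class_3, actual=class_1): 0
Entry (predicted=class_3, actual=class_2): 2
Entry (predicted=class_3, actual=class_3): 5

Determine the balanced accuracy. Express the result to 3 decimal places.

Balanced accuracy = mean of per-class recall.
  class_0: recall = 7/18 = 0.3889
  class_1: recall = 5/7 = 0.7143
  class_2: recall = 10/13 = 0.7692
  class_3: recall = 5/19 = 0.2632
Mean = (0.3889 + 0.7143 + 0.7692 + 0.2632) / 4 = 0.534

0.534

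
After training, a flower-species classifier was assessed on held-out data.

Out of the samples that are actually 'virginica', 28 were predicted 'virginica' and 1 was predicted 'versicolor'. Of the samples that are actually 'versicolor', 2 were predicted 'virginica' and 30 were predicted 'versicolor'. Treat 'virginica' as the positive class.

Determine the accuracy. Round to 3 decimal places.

Accuracy = (TP+TN)/N = (28+30)/61 = 0.951

0.951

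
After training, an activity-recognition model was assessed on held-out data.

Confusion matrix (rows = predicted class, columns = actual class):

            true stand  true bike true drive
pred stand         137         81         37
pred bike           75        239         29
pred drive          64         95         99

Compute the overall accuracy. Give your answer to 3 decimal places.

0.555

Accuracy = trace / total = (137+239+99=475) / 856 = 475/856 = 0.555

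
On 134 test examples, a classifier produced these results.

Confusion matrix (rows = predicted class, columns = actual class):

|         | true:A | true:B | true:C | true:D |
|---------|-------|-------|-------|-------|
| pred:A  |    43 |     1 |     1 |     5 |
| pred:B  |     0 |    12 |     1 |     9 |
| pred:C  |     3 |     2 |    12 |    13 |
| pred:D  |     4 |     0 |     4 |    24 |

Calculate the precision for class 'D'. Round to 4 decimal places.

One-vs-rest for 'D': TP = diagonal; FP = other classes predicted 'D'; FN = 'D' predicted as other.
precision = TP/(TP+FP).
D: TP=24, FP=4+0+4=8 → 24/32 = 0.75000

0.7500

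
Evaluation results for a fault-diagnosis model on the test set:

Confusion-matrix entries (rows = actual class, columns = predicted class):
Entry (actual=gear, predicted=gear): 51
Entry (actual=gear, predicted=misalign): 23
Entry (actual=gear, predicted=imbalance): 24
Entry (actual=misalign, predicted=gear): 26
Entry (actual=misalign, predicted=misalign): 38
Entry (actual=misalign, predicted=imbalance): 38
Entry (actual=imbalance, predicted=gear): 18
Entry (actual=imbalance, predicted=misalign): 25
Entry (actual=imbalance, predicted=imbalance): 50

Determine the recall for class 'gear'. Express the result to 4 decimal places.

Take TP from the diagonal, FP from the rest of the 'gear' prediction marginal, FN from the rest of the 'gear' actual marginal.
recall = TP/(TP+FN).
gear: TP=51, FN=23+24=47 → 51/98 = 0.52041

0.5204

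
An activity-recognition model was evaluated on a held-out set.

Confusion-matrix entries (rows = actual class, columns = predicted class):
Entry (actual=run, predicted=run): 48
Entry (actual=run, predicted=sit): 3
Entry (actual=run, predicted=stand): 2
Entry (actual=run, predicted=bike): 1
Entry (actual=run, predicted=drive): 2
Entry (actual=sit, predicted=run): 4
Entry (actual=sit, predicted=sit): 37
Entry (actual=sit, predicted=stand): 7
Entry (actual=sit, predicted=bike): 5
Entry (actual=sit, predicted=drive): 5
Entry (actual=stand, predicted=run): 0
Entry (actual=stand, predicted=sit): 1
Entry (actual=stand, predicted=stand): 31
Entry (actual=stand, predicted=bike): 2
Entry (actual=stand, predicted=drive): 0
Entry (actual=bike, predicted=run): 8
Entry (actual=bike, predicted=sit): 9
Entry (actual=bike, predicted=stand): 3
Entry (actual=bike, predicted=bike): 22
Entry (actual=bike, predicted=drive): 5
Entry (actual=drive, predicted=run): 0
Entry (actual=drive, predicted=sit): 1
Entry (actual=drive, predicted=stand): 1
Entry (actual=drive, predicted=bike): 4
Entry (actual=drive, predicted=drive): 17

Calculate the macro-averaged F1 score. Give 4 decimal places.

0.6997

Per-class F1 score (2·TP/(2·TP+FP+FN)):
  run: TP=48, FP=4+0+8+0=12, FN=3+2+1+2=8 → 96/116 = 0.82759
  sit: TP=37, FP=3+1+9+1=14, FN=4+7+5+5=21 → 74/109 = 0.67890
  stand: TP=31, FP=2+7+3+1=13, FN=0+1+2+0=3 → 62/78 = 0.79487
  bike: TP=22, FP=1+5+2+4=12, FN=8+9+3+5=25 → 44/81 = 0.54321
  drive: TP=17, FP=2+5+0+5=12, FN=0+1+1+4=6 → 34/52 = 0.65385
Macro-F1 score = mean = (0.82759 + 0.67890 + 0.79487 + 0.54321 + 0.65385) / 5 = 0.6997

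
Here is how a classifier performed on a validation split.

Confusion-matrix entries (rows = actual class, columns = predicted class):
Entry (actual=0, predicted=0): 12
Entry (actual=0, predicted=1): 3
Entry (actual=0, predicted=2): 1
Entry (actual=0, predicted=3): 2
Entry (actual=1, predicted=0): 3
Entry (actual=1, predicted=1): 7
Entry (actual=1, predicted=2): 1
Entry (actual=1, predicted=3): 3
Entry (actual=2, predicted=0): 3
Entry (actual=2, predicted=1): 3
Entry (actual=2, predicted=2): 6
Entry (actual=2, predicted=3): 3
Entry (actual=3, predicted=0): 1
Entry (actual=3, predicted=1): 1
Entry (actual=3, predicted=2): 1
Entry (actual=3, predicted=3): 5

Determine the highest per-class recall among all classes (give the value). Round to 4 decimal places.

Per-class recall (TP/(TP+FN)):
  0: TP=12, FN=3+1+2=6 → 12/18 = 0.66667
  1: TP=7, FN=3+1+3=7 → 7/14 = 0.50000
  2: TP=6, FN=3+3+3=9 → 6/15 = 0.40000
  3: TP=5, FN=1+1+1=3 → 5/8 = 0.62500
Highest is class '0' with recall = 0.6667.

0.6667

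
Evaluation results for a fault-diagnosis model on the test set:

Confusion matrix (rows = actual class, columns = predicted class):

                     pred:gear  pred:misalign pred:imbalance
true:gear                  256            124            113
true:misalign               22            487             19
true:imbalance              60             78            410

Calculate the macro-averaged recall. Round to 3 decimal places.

0.730

Per-class recall (TP/(TP+FN)):
  gear: TP=256, FN=124+113=237 → 256/493 = 0.5193
  misalign: TP=487, FN=22+19=41 → 487/528 = 0.9223
  imbalance: TP=410, FN=60+78=138 → 410/548 = 0.7482
Macro-recall = mean = (0.5193 + 0.9223 + 0.7482) / 3 = 0.730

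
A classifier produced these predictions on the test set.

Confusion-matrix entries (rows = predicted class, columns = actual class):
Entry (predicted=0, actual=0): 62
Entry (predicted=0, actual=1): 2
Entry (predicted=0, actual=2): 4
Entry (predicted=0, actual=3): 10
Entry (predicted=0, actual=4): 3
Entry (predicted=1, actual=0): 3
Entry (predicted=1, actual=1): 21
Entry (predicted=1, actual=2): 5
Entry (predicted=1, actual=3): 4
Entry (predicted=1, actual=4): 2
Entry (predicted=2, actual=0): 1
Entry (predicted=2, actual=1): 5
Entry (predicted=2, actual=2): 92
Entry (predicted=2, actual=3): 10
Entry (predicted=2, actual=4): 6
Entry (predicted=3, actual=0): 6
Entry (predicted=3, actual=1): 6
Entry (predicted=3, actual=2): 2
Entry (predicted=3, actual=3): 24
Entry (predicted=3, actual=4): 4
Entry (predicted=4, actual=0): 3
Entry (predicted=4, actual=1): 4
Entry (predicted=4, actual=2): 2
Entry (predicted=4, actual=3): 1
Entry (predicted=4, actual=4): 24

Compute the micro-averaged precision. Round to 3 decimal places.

0.729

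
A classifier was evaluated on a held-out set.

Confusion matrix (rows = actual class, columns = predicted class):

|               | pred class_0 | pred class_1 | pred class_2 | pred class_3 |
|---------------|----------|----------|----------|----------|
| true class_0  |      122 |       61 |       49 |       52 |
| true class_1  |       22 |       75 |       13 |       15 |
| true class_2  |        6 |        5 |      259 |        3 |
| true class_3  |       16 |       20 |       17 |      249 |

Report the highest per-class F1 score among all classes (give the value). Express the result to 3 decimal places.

Per-class F1 score (2·TP/(2·TP+FP+FN)):
  class_0: TP=122, FP=22+6+16=44, FN=61+49+52=162 → 244/450 = 0.5422
  class_1: TP=75, FP=61+5+20=86, FN=22+13+15=50 → 150/286 = 0.5245
  class_2: TP=259, FP=49+13+17=79, FN=6+5+3=14 → 518/611 = 0.8478
  class_3: TP=249, FP=52+15+3=70, FN=16+20+17=53 → 498/621 = 0.8019
Highest is class 'class_2' with F1 score = 0.848.

0.848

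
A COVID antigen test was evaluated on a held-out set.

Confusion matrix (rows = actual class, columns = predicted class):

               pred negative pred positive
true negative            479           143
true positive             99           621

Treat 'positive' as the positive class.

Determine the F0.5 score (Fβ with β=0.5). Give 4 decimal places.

0.8223

Fβ = (1+β²)·TP / ((1+β²)·TP + β²·FN + FP), with β²=1/4
= 1.25·621 / (1.25·621 + 0.25·99 + 143) = 0.8223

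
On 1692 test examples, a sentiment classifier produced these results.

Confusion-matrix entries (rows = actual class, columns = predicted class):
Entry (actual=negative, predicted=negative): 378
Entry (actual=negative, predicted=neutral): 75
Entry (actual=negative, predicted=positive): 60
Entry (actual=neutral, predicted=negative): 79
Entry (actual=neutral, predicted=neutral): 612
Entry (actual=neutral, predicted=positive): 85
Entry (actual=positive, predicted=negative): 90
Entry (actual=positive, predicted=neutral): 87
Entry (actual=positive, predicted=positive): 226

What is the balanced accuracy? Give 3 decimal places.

Balanced accuracy = mean of per-class recall.
  negative: recall = 378/513 = 0.7368
  neutral: recall = 612/776 = 0.7887
  positive: recall = 226/403 = 0.5608
Mean = (0.7368 + 0.7887 + 0.5608) / 3 = 0.695

0.695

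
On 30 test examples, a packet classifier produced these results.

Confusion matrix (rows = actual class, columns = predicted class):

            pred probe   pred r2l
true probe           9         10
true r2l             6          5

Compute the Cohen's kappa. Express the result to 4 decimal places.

Observed agreement pₒ = trace/N = 14/30 = 0.46667
Expected agreement pₑ = Σ (rowᵢ·colᵢ)/N² = (19·15 + 11·15)/30² = 0.50000
κ = (pₒ − pₑ)/(1 − pₑ) = (0.46667 − 0.50000)/(1 − 0.50000) = -0.0667

-0.0667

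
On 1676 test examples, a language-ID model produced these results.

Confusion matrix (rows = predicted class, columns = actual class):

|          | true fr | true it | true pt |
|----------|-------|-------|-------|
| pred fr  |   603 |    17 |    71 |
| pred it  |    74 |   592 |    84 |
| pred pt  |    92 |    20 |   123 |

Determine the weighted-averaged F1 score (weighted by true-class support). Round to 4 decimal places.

0.7808

Per-class F1 score (2·TP/(2·TP+FP+FN)):
  fr: TP=603, FP=17+71=88, FN=74+92=166 → 1206/1460 = 0.82603
  it: TP=592, FP=74+84=158, FN=17+20=37 → 1184/1379 = 0.85859
  pt: TP=123, FP=92+20=112, FN=71+84=155 → 246/513 = 0.47953
Weighted-F1 score = Σ (supportᵢ/N)·F1 scoreᵢ with N=1676: (769/1676)·0.82603 + (629/1676)·0.85859 + (278/1676)·0.47953 = 0.7808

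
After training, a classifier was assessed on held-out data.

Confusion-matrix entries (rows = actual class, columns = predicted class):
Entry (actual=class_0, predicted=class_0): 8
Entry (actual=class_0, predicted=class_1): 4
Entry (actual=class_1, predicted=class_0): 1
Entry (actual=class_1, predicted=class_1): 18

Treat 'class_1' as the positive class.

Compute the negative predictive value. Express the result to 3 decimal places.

0.889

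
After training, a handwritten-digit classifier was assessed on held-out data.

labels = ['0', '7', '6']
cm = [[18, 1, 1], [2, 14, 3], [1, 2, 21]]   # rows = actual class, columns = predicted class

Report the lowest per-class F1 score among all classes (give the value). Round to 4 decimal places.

Per-class F1 score (2·TP/(2·TP+FP+FN)):
  0: TP=18, FP=2+1=3, FN=1+1=2 → 36/41 = 0.87805
  7: TP=14, FP=1+2=3, FN=2+3=5 → 28/36 = 0.77778
  6: TP=21, FP=1+3=4, FN=1+2=3 → 42/49 = 0.85714
Lowest is class '7' with F1 score = 0.7778.

0.7778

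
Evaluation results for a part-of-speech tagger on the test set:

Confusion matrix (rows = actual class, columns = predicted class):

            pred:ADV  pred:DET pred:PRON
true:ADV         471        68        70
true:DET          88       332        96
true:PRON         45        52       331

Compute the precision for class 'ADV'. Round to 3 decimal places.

0.780

precision = TP/(TP+FP).
ADV: TP=471, FP=88+45=133 → 471/604 = 0.7798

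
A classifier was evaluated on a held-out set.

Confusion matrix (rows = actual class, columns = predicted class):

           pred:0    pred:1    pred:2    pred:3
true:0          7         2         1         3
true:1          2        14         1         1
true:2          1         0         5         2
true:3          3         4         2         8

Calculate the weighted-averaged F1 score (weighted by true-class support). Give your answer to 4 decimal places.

Per-class F1 score (2·TP/(2·TP+FP+FN)):
  0: TP=7, FP=2+1+3=6, FN=2+1+3=6 → 14/26 = 0.53846
  1: TP=14, FP=2+0+4=6, FN=2+1+1=4 → 28/38 = 0.73684
  2: TP=5, FP=1+1+2=4, FN=1+0+2=3 → 10/17 = 0.58824
  3: TP=8, FP=3+1+2=6, FN=3+4+2=9 → 16/31 = 0.51613
Weighted-F1 score = Σ (supportᵢ/N)·F1 scoreᵢ with N=56: (13/56)·0.53846 + (18/56)·0.73684 + (8/56)·0.58824 + (17/56)·0.51613 = 0.6026

0.6026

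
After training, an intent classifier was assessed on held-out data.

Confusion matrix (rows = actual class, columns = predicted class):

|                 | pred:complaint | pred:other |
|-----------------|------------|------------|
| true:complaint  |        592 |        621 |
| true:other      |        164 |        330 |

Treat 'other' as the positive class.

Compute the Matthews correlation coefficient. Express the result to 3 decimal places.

MCC = (TP·TN − FP·FN) / √((TP+FP)(TP+FN)(TN+FP)(TN+FN))
Numerator = 330·592 − 621·164 = 93516
Denominator = √(951·494·1213·756) = √430814252232 = 656364.4203
MCC = 93516 / 656364.4203 = 0.142

0.142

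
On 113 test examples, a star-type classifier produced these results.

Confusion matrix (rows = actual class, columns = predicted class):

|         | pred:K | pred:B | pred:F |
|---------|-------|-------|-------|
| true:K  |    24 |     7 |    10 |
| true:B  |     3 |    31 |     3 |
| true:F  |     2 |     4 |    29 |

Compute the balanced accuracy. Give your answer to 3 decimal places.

0.751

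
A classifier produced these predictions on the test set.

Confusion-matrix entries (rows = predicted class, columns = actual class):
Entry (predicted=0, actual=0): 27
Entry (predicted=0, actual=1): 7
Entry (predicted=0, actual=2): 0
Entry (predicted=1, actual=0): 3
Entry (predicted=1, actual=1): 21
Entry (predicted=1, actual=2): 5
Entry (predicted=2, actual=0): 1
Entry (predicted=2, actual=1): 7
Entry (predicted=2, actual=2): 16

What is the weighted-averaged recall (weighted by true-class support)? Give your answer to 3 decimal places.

0.736

Per-class recall (TP/(TP+FN)):
  0: TP=27, FN=3+1=4 → 27/31 = 0.8710
  1: TP=21, FN=7+7=14 → 21/35 = 0.6000
  2: TP=16, FN=0+5=5 → 16/21 = 0.7619
Weighted-recall = Σ (supportᵢ/N)·recallᵢ with N=87: (31/87)·0.8710 + (35/87)·0.6000 + (21/87)·0.7619 = 0.736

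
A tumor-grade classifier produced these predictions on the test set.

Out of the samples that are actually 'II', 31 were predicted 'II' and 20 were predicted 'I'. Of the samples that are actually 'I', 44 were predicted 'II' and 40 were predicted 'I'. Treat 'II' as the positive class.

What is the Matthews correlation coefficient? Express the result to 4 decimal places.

0.0820

MCC = (TP·TN − FP·FN) / √((TP+FP)(TP+FN)(TN+FP)(TN+FN))
Numerator = 31·40 − 44·20 = 360
Denominator = √(75·51·84·60) = √19278000 = 4390.6719
MCC = 360 / 4390.6719 = 0.0820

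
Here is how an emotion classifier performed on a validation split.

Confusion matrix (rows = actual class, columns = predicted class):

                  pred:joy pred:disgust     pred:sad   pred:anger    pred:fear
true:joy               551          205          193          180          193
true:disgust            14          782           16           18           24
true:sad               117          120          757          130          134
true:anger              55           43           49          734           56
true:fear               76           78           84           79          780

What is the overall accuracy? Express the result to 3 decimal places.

Accuracy = trace / total = (551+782+757+734+780=3604) / 5468 = 3604/5468 = 0.659

0.659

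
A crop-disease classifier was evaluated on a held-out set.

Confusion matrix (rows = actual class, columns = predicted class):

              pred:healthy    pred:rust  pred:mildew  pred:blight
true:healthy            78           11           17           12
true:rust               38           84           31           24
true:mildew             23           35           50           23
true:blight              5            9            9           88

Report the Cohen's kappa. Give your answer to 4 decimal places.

Observed agreement pₒ = trace/N = 300/537 = 0.55866
Expected agreement pₑ = Σ (rowᵢ·colᵢ)/N² = (118·144 + 177·139 + 131·107 + 111·147)/537² = 0.24943
κ = (pₒ − pₑ)/(1 − pₑ) = (0.55866 − 0.24943)/(1 − 0.24943) = 0.4120

0.4120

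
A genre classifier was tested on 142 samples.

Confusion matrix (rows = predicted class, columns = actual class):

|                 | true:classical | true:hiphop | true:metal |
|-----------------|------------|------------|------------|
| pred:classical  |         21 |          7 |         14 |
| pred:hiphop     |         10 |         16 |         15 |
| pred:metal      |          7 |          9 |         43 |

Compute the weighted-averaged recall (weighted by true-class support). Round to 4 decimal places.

Per-class recall (TP/(TP+FN)):
  classical: TP=21, FN=10+7=17 → 21/38 = 0.55263
  hiphop: TP=16, FN=7+9=16 → 16/32 = 0.50000
  metal: TP=43, FN=14+15=29 → 43/72 = 0.59722
Weighted-recall = Σ (supportᵢ/N)·recallᵢ with N=142: (38/142)·0.55263 + (32/142)·0.50000 + (72/142)·0.59722 = 0.5634

0.5634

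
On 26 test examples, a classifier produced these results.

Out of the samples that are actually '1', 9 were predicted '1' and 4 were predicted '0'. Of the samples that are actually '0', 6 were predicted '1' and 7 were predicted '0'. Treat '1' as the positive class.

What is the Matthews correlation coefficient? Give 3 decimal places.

0.234

MCC = (TP·TN − FP·FN) / √((TP+FP)(TP+FN)(TN+FP)(TN+FN))
Numerator = 9·7 − 6·4 = 39
Denominator = √(15·13·13·11) = √27885 = 166.9880
MCC = 39 / 166.9880 = 0.234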